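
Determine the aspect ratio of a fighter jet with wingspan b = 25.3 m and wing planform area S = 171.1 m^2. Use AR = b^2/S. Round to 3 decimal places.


Step 1: b^2 = 25.3^2 = 640.09
Step 2: AR = 640.09 / 171.1 = 3.741

3.741


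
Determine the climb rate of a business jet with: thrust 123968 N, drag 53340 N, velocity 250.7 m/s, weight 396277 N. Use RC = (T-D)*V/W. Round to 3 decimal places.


Step 1: Excess thrust = T - D = 123968 - 53340 = 70628 N
Step 2: Excess power = 70628 * 250.7 = 17706439.6 W
Step 3: RC = 17706439.6 / 396277 = 44.682 m/s

44.682


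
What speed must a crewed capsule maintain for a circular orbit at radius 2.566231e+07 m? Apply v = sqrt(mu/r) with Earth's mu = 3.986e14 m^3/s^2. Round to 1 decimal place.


Step 1: mu / r = 3.986e14 / 2.566231e+07 = 15532506.6216
Step 2: v = sqrt(15532506.6216) = 3941.1 m/s

3941.1


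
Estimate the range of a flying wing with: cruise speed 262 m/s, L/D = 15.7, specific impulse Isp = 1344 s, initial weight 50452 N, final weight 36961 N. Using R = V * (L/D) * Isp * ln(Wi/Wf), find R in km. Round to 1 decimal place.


Step 1: Coefficient = V * (L/D) * Isp = 262 * 15.7 * 1344 = 5528409.6 m
Step 2: Wi/Wf = 50452 / 36961 = 1.365006
Step 3: ln(1.365006) = 0.311159
Step 4: R = 5528409.6 * 0.311159 = 1720214.9 m = 1720.2 km

1720.2


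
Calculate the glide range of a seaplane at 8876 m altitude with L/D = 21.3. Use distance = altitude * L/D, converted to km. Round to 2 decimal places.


Step 1: Glide distance = altitude * L/D = 8876 * 21.3 = 189058.8 m
Step 2: Convert to km: 189058.8 / 1000 = 189.06 km

189.06


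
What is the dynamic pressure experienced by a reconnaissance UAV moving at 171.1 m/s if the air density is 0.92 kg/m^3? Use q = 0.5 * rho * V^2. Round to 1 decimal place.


Step 1: V^2 = 171.1^2 = 29275.21
Step 2: q = 0.5 * 0.92 * 29275.21
Step 3: q = 13466.6 Pa

13466.6


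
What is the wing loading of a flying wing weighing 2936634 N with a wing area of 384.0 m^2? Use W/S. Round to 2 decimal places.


Step 1: Wing loading = W / S = 2936634 / 384.0
Step 2: Wing loading = 7647.48 N/m^2

7647.48


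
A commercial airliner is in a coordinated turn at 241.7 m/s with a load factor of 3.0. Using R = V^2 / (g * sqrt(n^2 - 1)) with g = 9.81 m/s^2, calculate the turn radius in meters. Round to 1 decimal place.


Step 1: V^2 = 241.7^2 = 58418.89
Step 2: n^2 - 1 = 3.0^2 - 1 = 8.0
Step 3: sqrt(8.0) = 2.828427
Step 4: R = 58418.89 / (9.81 * 2.828427) = 2105.4 m

2105.4


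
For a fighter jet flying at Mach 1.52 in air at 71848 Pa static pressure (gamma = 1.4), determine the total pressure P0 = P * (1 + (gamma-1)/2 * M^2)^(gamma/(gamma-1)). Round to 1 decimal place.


Step 1: (gamma-1)/2 * M^2 = 0.2 * 2.3104 = 0.46208
Step 2: 1 + 0.46208 = 1.46208
Step 3: Exponent gamma/(gamma-1) = 3.5
Step 4: P0 = 71848 * 1.46208^3.5 = 271527.4 Pa

271527.4


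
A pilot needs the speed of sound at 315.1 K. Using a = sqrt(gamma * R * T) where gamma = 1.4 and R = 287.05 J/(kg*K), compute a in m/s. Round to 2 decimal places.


Step 1: gamma * R * T = 1.4 * 287.05 * 315.1 = 126629.237
Step 2: a = sqrt(126629.237) = 355.85 m/s

355.85


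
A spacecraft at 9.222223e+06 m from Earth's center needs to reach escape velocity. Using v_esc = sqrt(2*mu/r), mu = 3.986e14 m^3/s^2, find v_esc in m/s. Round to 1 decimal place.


Step 1: 2*mu/r = 2 * 3.986e14 / 9.222223e+06 = 86443366.2036
Step 2: v_esc = sqrt(86443366.2036) = 9297.5 m/s

9297.5


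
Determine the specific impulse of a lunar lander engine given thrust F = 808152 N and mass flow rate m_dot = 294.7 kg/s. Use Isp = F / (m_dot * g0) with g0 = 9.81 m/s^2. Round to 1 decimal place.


Step 1: m_dot * g0 = 294.7 * 9.81 = 2891.01
Step 2: Isp = 808152 / 2891.01 = 279.5 s

279.5


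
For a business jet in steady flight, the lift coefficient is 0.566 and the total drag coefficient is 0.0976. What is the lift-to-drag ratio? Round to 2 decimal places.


Step 1: L/D = CL / CD = 0.566 / 0.0976
Step 2: L/D = 5.80

5.80


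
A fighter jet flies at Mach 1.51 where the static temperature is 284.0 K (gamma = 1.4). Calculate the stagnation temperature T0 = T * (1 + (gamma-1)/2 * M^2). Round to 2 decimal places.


Step 1: (gamma-1)/2 = 0.2
Step 2: M^2 = 2.2801
Step 3: 1 + 0.2 * 2.2801 = 1.45602
Step 4: T0 = 284.0 * 1.45602 = 413.51 K

413.51


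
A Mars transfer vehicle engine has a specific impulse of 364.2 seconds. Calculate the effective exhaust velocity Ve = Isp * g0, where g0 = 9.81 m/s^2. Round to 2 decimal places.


Step 1: Ve = Isp * g0 = 364.2 * 9.81
Step 2: Ve = 3572.80 m/s

3572.80


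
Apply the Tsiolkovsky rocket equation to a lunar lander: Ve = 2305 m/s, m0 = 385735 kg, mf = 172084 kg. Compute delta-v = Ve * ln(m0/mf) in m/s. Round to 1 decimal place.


Step 1: Mass ratio m0/mf = 385735 / 172084 = 2.241551
Step 2: ln(2.241551) = 0.807168
Step 3: delta-v = 2305 * 0.807168 = 1860.5 m/s

1860.5


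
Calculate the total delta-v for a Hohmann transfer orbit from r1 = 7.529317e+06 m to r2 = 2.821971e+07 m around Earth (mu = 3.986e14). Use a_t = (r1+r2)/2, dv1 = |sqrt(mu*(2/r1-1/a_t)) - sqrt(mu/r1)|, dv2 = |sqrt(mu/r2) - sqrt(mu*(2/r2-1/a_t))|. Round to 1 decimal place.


Step 1: Transfer semi-major axis a_t = (7.529317e+06 + 2.821971e+07) / 2 = 1.787451e+07 m
Step 2: v1 (circular at r1) = sqrt(mu/r1) = 7275.97 m/s
Step 3: v_t1 = sqrt(mu*(2/r1 - 1/a_t)) = 9142.19 m/s
Step 4: dv1 = |9142.19 - 7275.97| = 1866.22 m/s
Step 5: v2 (circular at r2) = 3758.31 m/s, v_t2 = 2439.23 m/s
Step 6: dv2 = |3758.31 - 2439.23| = 1319.08 m/s
Step 7: Total delta-v = 1866.22 + 1319.08 = 3185.3 m/s

3185.3


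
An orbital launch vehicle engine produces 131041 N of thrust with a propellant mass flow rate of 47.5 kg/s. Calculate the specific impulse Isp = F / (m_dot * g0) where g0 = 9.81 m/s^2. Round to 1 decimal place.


Step 1: m_dot * g0 = 47.5 * 9.81 = 465.98
Step 2: Isp = 131041 / 465.98 = 281.2 s

281.2


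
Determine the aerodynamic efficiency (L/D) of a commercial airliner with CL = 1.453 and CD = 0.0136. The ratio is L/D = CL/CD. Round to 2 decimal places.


Step 1: L/D = CL / CD = 1.453 / 0.0136
Step 2: L/D = 106.84

106.84


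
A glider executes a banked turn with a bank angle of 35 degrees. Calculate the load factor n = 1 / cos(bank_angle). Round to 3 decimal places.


Step 1: Convert 35 degrees to radians = 0.610865
Step 2: cos(35 deg) = 0.819152
Step 3: n = 1 / 0.819152 = 1.221

1.221


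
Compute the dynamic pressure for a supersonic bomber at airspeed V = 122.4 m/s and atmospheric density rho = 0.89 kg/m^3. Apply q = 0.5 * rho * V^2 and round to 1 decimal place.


Step 1: V^2 = 122.4^2 = 14981.76
Step 2: q = 0.5 * 0.89 * 14981.76
Step 3: q = 6666.9 Pa

6666.9


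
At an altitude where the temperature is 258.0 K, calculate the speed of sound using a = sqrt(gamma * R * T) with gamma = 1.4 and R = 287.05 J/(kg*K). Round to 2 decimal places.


Step 1: gamma * R * T = 1.4 * 287.05 * 258.0 = 103682.46
Step 2: a = sqrt(103682.46) = 322.00 m/s

322.00


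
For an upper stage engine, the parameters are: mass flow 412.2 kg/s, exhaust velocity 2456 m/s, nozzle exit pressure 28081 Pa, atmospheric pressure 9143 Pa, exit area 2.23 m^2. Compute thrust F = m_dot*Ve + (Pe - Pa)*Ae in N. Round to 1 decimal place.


Step 1: Momentum thrust = m_dot * Ve = 412.2 * 2456 = 1012363.2 N
Step 2: Pressure thrust = (Pe - Pa) * Ae = (28081 - 9143) * 2.23 = 42231.74 N
Step 3: Total thrust F = 1012363.2 + 42231.74 = 1054594.9 N

1054594.9


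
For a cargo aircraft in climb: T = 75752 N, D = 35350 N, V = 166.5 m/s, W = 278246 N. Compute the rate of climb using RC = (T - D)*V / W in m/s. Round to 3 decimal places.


Step 1: Excess thrust = T - D = 75752 - 35350 = 40402 N
Step 2: Excess power = 40402 * 166.5 = 6726933.0 W
Step 3: RC = 6726933.0 / 278246 = 24.176 m/s

24.176


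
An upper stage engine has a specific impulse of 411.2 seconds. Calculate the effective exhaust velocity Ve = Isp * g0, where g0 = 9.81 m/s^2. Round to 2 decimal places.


Step 1: Ve = Isp * g0 = 411.2 * 9.81
Step 2: Ve = 4033.87 m/s

4033.87


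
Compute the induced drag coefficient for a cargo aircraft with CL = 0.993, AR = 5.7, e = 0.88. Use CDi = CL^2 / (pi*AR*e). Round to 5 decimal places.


Step 1: CL^2 = 0.993^2 = 0.986049
Step 2: pi * AR * e = 3.14159 * 5.7 * 0.88 = 15.758229
Step 3: CDi = 0.986049 / 15.758229 = 0.06257

0.06257


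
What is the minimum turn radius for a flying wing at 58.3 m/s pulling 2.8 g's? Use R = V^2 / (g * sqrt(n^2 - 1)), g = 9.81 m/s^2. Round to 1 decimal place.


Step 1: V^2 = 58.3^2 = 3398.89
Step 2: n^2 - 1 = 2.8^2 - 1 = 6.84
Step 3: sqrt(6.84) = 2.615339
Step 4: R = 3398.89 / (9.81 * 2.615339) = 132.5 m

132.5


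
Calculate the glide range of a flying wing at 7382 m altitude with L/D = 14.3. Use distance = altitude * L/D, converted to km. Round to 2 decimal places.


Step 1: Glide distance = altitude * L/D = 7382 * 14.3 = 105562.6 m
Step 2: Convert to km: 105562.6 / 1000 = 105.56 km

105.56


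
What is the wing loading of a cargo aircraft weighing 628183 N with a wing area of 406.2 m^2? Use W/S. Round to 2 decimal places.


Step 1: Wing loading = W / S = 628183 / 406.2
Step 2: Wing loading = 1546.49 N/m^2

1546.49


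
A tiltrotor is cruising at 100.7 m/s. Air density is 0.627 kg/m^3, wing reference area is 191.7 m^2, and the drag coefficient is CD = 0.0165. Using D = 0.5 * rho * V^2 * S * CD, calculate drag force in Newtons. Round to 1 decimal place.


Step 1: Dynamic pressure q = 0.5 * 0.627 * 100.7^2 = 3179.0436 Pa
Step 2: Drag D = q * S * CD = 3179.0436 * 191.7 * 0.0165
Step 3: D = 10055.5 N

10055.5


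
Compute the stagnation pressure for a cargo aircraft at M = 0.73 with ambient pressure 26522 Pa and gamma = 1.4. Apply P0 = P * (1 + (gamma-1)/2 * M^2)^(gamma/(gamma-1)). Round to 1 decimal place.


Step 1: (gamma-1)/2 * M^2 = 0.2 * 0.5329 = 0.10658
Step 2: 1 + 0.10658 = 1.10658
Step 3: Exponent gamma/(gamma-1) = 3.5
Step 4: P0 = 26522 * 1.10658^3.5 = 37804.7 Pa

37804.7


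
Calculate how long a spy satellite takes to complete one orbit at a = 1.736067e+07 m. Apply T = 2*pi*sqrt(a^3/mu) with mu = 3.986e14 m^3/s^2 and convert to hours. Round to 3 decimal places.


Step 1: a^3 / mu = 5.232382e+21 / 3.986e14 = 1.312690e+07
Step 2: sqrt(1.312690e+07) = 3623.1063 s
Step 3: T = 2*pi * 3623.1063 = 22764.65 s
Step 4: T in hours = 22764.65 / 3600 = 6.324 hours

6.324


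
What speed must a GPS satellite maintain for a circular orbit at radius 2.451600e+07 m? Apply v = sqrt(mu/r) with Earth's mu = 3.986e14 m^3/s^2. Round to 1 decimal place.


Step 1: mu / r = 3.986e14 / 2.451600e+07 = 16258769.783
Step 2: v = sqrt(16258769.783) = 4032.2 m/s

4032.2


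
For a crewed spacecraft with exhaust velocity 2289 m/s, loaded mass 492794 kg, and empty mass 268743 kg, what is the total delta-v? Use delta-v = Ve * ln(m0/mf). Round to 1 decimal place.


Step 1: Mass ratio m0/mf = 492794 / 268743 = 1.8337
Step 2: ln(1.8337) = 0.606336
Step 3: delta-v = 2289 * 0.606336 = 1387.9 m/s

1387.9


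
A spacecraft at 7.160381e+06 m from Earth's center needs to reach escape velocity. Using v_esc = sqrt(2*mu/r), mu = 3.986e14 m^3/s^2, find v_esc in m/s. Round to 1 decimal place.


Step 1: 2*mu/r = 2 * 3.986e14 / 7.160381e+06 = 111334857.7401
Step 2: v_esc = sqrt(111334857.7401) = 10551.5 m/s

10551.5


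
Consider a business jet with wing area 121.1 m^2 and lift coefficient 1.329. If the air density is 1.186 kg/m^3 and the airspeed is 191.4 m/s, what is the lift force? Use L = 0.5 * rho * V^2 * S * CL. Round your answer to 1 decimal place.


Step 1: Calculate dynamic pressure q = 0.5 * 1.186 * 191.4^2 = 0.5 * 1.186 * 36633.96 = 21723.9383 Pa
Step 2: Multiply by wing area and lift coefficient: L = 21723.9383 * 121.1 * 1.329
Step 3: L = 2630768.9257 * 1.329 = 3496291.9 N

3496291.9


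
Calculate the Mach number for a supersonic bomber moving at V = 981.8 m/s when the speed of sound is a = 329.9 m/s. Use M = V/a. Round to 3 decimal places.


Step 1: M = V / a = 981.8 / 329.9
Step 2: M = 2.976

2.976


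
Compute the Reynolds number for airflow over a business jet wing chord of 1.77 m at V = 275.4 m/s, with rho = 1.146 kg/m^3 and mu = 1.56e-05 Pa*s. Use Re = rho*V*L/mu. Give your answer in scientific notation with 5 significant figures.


Step 1: Numerator = rho * V * L = 1.146 * 275.4 * 1.77 = 558.626868
Step 2: Re = 558.626868 / 1.56e-05
Step 3: Re = 3.5809e+07

3.5809e+07


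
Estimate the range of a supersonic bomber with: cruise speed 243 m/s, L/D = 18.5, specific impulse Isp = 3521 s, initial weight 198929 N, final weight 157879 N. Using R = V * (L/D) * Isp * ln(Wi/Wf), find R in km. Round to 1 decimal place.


Step 1: Coefficient = V * (L/D) * Isp = 243 * 18.5 * 3521 = 15828655.5 m
Step 2: Wi/Wf = 198929 / 157879 = 1.260009
Step 3: ln(1.260009) = 0.231119
Step 4: R = 15828655.5 * 0.231119 = 3658304.0 m = 3658.3 km

3658.3


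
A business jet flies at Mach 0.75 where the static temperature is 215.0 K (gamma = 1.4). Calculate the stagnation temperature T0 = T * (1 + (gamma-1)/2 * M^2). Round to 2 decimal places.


Step 1: (gamma-1)/2 = 0.2
Step 2: M^2 = 0.5625
Step 3: 1 + 0.2 * 0.5625 = 1.1125
Step 4: T0 = 215.0 * 1.1125 = 239.19 K

239.19


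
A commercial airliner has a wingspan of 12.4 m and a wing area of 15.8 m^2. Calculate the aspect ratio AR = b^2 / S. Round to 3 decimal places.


Step 1: b^2 = 12.4^2 = 153.76
Step 2: AR = 153.76 / 15.8 = 9.732

9.732


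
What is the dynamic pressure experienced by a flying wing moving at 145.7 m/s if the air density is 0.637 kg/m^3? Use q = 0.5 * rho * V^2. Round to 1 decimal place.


Step 1: V^2 = 145.7^2 = 21228.49
Step 2: q = 0.5 * 0.637 * 21228.49
Step 3: q = 6761.3 Pa

6761.3


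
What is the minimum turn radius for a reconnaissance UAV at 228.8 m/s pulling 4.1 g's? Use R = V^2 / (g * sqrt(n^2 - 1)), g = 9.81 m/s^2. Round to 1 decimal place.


Step 1: V^2 = 228.8^2 = 52349.44
Step 2: n^2 - 1 = 4.1^2 - 1 = 15.81
Step 3: sqrt(15.81) = 3.976179
Step 4: R = 52349.44 / (9.81 * 3.976179) = 1342.1 m

1342.1


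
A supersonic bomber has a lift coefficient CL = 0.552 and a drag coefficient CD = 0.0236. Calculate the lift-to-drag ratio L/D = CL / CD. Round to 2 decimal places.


Step 1: L/D = CL / CD = 0.552 / 0.0236
Step 2: L/D = 23.39

23.39


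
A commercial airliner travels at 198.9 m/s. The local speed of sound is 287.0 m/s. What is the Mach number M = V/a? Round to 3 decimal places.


Step 1: M = V / a = 198.9 / 287.0
Step 2: M = 0.693

0.693


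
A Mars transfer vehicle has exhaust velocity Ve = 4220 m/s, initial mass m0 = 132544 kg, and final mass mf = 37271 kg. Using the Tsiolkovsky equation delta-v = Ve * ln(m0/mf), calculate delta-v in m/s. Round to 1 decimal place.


Step 1: Mass ratio m0/mf = 132544 / 37271 = 3.556223
Step 2: ln(3.556223) = 1.268699
Step 3: delta-v = 4220 * 1.268699 = 5353.9 m/s

5353.9


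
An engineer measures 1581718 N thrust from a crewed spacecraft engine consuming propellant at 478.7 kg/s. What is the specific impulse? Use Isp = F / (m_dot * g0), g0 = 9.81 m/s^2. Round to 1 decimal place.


Step 1: m_dot * g0 = 478.7 * 9.81 = 4696.05
Step 2: Isp = 1581718 / 4696.05 = 336.8 s

336.8


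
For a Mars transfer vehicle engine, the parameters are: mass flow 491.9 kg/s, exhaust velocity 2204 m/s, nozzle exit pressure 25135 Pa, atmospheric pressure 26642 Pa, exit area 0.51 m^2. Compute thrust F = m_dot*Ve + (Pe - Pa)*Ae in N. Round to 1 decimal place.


Step 1: Momentum thrust = m_dot * Ve = 491.9 * 2204 = 1084147.6 N
Step 2: Pressure thrust = (Pe - Pa) * Ae = (25135 - 26642) * 0.51 = -768.57 N
Step 3: Total thrust F = 1084147.6 + -768.57 = 1083379.0 N

1083379.0


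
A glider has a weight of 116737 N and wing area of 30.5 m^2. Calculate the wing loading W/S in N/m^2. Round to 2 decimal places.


Step 1: Wing loading = W / S = 116737 / 30.5
Step 2: Wing loading = 3827.44 N/m^2

3827.44


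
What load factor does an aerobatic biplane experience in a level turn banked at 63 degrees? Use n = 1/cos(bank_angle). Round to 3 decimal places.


Step 1: Convert 63 degrees to radians = 1.099557
Step 2: cos(63 deg) = 0.45399
Step 3: n = 1 / 0.45399 = 2.203

2.203


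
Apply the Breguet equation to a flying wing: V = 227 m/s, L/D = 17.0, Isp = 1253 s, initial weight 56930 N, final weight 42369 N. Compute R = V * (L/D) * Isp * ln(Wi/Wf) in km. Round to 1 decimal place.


Step 1: Coefficient = V * (L/D) * Isp = 227 * 17.0 * 1253 = 4835327.0 m
Step 2: Wi/Wf = 56930 / 42369 = 1.343671
Step 3: ln(1.343671) = 0.295405
Step 4: R = 4835327.0 * 0.295405 = 1428382.1 m = 1428.4 km

1428.4


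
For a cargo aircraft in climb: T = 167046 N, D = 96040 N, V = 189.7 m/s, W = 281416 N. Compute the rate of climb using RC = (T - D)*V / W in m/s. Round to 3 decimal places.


Step 1: Excess thrust = T - D = 167046 - 96040 = 71006 N
Step 2: Excess power = 71006 * 189.7 = 13469838.2 W
Step 3: RC = 13469838.2 / 281416 = 47.865 m/s

47.865


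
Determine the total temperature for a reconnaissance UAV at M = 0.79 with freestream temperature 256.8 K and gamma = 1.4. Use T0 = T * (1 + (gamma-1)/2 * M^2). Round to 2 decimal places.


Step 1: (gamma-1)/2 = 0.2
Step 2: M^2 = 0.6241
Step 3: 1 + 0.2 * 0.6241 = 1.12482
Step 4: T0 = 256.8 * 1.12482 = 288.85 K

288.85


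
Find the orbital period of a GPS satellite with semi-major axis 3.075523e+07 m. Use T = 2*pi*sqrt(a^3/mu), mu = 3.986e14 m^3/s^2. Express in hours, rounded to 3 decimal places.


Step 1: a^3 / mu = 2.909089e+22 / 3.986e14 = 7.298265e+07
Step 2: sqrt(7.298265e+07) = 8542.9885 s
Step 3: T = 2*pi * 8542.9885 = 53677.18 s
Step 4: T in hours = 53677.18 / 3600 = 14.910 hours

14.910


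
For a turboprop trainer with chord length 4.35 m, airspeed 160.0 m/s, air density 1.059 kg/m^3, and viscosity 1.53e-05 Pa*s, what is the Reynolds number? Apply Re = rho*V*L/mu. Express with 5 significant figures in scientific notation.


Step 1: Numerator = rho * V * L = 1.059 * 160.0 * 4.35 = 737.064
Step 2: Re = 737.064 / 1.53e-05
Step 3: Re = 4.8174e+07

4.8174e+07


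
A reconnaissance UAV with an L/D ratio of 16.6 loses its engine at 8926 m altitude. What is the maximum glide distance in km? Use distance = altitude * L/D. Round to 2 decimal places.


Step 1: Glide distance = altitude * L/D = 8926 * 16.6 = 148171.6 m
Step 2: Convert to km: 148171.6 / 1000 = 148.17 km

148.17


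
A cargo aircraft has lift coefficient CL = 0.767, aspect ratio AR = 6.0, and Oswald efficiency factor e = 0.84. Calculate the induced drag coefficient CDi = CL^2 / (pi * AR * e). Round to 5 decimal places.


Step 1: CL^2 = 0.767^2 = 0.588289
Step 2: pi * AR * e = 3.14159 * 6.0 * 0.84 = 15.833627
Step 3: CDi = 0.588289 / 15.833627 = 0.03715

0.03715


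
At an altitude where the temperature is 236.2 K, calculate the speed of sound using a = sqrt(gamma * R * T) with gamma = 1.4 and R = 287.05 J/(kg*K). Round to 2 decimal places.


Step 1: gamma * R * T = 1.4 * 287.05 * 236.2 = 94921.694
Step 2: a = sqrt(94921.694) = 308.09 m/s

308.09


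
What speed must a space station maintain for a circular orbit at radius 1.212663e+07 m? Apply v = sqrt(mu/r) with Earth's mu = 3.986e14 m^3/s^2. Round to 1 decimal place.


Step 1: mu / r = 3.986e14 / 1.212663e+07 = 32869808.0176
Step 2: v = sqrt(32869808.0176) = 5733.2 m/s

5733.2


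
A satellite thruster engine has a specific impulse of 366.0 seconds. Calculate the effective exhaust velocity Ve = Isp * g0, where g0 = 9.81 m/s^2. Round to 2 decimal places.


Step 1: Ve = Isp * g0 = 366.0 * 9.81
Step 2: Ve = 3590.46 m/s

3590.46


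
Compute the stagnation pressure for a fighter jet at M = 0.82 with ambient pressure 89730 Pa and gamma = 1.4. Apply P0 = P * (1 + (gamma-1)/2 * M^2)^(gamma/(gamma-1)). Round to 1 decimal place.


Step 1: (gamma-1)/2 * M^2 = 0.2 * 0.6724 = 0.13448
Step 2: 1 + 0.13448 = 1.13448
Step 3: Exponent gamma/(gamma-1) = 3.5
Step 4: P0 = 89730 * 1.13448^3.5 = 139549.0 Pa

139549.0


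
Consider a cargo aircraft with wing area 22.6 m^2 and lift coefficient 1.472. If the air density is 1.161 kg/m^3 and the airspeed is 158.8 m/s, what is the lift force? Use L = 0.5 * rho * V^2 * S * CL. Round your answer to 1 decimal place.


Step 1: Calculate dynamic pressure q = 0.5 * 1.161 * 158.8^2 = 0.5 * 1.161 * 25217.44 = 14638.7239 Pa
Step 2: Multiply by wing area and lift coefficient: L = 14638.7239 * 22.6 * 1.472
Step 3: L = 330835.1606 * 1.472 = 486989.4 N

486989.4


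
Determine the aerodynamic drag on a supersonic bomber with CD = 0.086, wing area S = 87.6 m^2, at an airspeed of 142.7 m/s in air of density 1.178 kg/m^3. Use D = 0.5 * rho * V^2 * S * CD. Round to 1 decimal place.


Step 1: Dynamic pressure q = 0.5 * 1.178 * 142.7^2 = 11993.9778 Pa
Step 2: Drag D = q * S * CD = 11993.9778 * 87.6 * 0.086
Step 3: D = 90357.8 N

90357.8


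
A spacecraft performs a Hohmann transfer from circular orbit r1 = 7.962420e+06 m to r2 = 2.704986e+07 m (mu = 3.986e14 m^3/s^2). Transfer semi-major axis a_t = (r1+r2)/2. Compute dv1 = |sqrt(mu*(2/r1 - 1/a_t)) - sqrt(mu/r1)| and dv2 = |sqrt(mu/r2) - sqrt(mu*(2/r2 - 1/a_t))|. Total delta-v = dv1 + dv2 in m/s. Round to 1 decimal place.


Step 1: Transfer semi-major axis a_t = (7.962420e+06 + 2.704986e+07) / 2 = 1.750614e+07 m
Step 2: v1 (circular at r1) = sqrt(mu/r1) = 7075.32 m/s
Step 3: v_t1 = sqrt(mu*(2/r1 - 1/a_t)) = 8794.95 m/s
Step 4: dv1 = |8794.95 - 7075.32| = 1719.63 m/s
Step 5: v2 (circular at r2) = 3838.72 m/s, v_t2 = 2588.89 m/s
Step 6: dv2 = |3838.72 - 2588.89| = 1249.83 m/s
Step 7: Total delta-v = 1719.63 + 1249.83 = 2969.5 m/s

2969.5


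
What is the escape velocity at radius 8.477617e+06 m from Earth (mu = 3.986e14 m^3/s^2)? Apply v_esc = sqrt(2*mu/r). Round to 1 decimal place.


Step 1: 2*mu/r = 2 * 3.986e14 / 8.477617e+06 = 94035859.3694
Step 2: v_esc = sqrt(94035859.3694) = 9697.2 m/s

9697.2


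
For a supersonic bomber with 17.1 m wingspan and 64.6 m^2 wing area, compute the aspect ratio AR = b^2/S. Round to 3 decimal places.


Step 1: b^2 = 17.1^2 = 292.41
Step 2: AR = 292.41 / 64.6 = 4.526

4.526


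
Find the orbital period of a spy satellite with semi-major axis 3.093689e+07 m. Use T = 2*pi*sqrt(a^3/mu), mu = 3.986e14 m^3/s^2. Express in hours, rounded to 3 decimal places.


Step 1: a^3 / mu = 2.960942e+22 / 3.986e14 = 7.428355e+07
Step 2: sqrt(7.428355e+07) = 8618.7907 s
Step 3: T = 2*pi * 8618.7907 = 54153.46 s
Step 4: T in hours = 54153.46 / 3600 = 15.043 hours

15.043


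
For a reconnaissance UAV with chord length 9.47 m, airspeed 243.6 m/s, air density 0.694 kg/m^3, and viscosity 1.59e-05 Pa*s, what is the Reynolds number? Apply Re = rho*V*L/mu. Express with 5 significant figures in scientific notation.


Step 1: Numerator = rho * V * L = 0.694 * 243.6 * 9.47 = 1600.983048
Step 2: Re = 1600.983048 / 1.59e-05
Step 3: Re = 1.0069e+08

1.0069e+08


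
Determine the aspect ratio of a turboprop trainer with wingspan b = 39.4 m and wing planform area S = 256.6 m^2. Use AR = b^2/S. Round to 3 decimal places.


Step 1: b^2 = 39.4^2 = 1552.36
Step 2: AR = 1552.36 / 256.6 = 6.050

6.050


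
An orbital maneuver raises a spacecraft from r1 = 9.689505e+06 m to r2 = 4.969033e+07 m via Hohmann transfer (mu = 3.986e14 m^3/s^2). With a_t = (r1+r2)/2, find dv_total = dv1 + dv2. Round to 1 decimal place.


Step 1: Transfer semi-major axis a_t = (9.689505e+06 + 4.969033e+07) / 2 = 2.968992e+07 m
Step 2: v1 (circular at r1) = sqrt(mu/r1) = 6413.84 m/s
Step 3: v_t1 = sqrt(mu*(2/r1 - 1/a_t)) = 8297.54 m/s
Step 4: dv1 = |8297.54 - 6413.84| = 1883.7 m/s
Step 5: v2 (circular at r2) = 2832.26 m/s, v_t2 = 1618.0 m/s
Step 6: dv2 = |2832.26 - 1618.0| = 1214.26 m/s
Step 7: Total delta-v = 1883.7 + 1214.26 = 3098.0 m/s

3098.0


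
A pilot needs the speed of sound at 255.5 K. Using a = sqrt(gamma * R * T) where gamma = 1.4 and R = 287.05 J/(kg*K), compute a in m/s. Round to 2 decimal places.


Step 1: gamma * R * T = 1.4 * 287.05 * 255.5 = 102677.785
Step 2: a = sqrt(102677.785) = 320.43 m/s

320.43


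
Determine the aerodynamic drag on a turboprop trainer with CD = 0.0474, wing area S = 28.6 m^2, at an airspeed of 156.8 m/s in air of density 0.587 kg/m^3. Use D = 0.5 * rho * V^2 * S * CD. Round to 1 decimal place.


Step 1: Dynamic pressure q = 0.5 * 0.587 * 156.8^2 = 7216.0614 Pa
Step 2: Drag D = q * S * CD = 7216.0614 * 28.6 * 0.0474
Step 3: D = 9782.4 N

9782.4


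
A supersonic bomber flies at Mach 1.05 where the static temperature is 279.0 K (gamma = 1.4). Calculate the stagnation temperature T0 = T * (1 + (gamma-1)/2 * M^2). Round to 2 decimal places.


Step 1: (gamma-1)/2 = 0.2
Step 2: M^2 = 1.1025
Step 3: 1 + 0.2 * 1.1025 = 1.2205
Step 4: T0 = 279.0 * 1.2205 = 340.52 K

340.52


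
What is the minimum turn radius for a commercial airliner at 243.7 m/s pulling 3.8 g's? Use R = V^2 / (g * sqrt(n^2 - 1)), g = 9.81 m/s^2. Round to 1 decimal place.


Step 1: V^2 = 243.7^2 = 59389.69
Step 2: n^2 - 1 = 3.8^2 - 1 = 13.44
Step 3: sqrt(13.44) = 3.666061
Step 4: R = 59389.69 / (9.81 * 3.666061) = 1651.4 m

1651.4


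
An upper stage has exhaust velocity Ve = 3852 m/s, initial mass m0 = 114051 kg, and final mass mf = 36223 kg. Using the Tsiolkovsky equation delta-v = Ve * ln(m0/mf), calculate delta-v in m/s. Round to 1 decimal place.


Step 1: Mass ratio m0/mf = 114051 / 36223 = 3.14858
Step 2: ln(3.14858) = 1.146951
Step 3: delta-v = 3852 * 1.146951 = 4418.1 m/s

4418.1


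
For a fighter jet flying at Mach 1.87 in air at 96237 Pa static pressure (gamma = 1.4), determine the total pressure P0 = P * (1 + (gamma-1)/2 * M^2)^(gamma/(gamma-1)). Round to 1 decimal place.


Step 1: (gamma-1)/2 * M^2 = 0.2 * 3.4969 = 0.69938
Step 2: 1 + 0.69938 = 1.69938
Step 3: Exponent gamma/(gamma-1) = 3.5
Step 4: P0 = 96237 * 1.69938^3.5 = 615685.4 Pa

615685.4


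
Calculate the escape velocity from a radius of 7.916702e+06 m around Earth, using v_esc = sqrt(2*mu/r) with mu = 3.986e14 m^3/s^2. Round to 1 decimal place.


Step 1: 2*mu/r = 2 * 3.986e14 / 7.916702e+06 = 100698497.9351
Step 2: v_esc = sqrt(100698497.9351) = 10034.9 m/s

10034.9


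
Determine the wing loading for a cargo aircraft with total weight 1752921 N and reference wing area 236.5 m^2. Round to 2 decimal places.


Step 1: Wing loading = W / S = 1752921 / 236.5
Step 2: Wing loading = 7411.93 N/m^2

7411.93


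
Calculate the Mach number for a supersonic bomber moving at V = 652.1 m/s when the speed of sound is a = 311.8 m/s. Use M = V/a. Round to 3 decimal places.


Step 1: M = V / a = 652.1 / 311.8
Step 2: M = 2.091

2.091


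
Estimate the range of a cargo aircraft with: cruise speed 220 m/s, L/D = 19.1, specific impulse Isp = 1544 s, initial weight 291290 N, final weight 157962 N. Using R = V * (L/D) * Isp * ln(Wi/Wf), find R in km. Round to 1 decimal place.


Step 1: Coefficient = V * (L/D) * Isp = 220 * 19.1 * 1544 = 6487888.0 m
Step 2: Wi/Wf = 291290 / 157962 = 1.844051
Step 3: ln(1.844051) = 0.611965
Step 4: R = 6487888.0 * 0.611965 = 3970359.3 m = 3970.4 km

3970.4


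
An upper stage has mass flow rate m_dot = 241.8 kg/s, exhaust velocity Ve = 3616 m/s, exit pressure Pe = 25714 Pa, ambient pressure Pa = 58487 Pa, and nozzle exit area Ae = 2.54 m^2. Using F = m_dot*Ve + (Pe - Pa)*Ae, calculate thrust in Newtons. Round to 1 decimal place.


Step 1: Momentum thrust = m_dot * Ve = 241.8 * 3616 = 874348.8 N
Step 2: Pressure thrust = (Pe - Pa) * Ae = (25714 - 58487) * 2.54 = -83243.42 N
Step 3: Total thrust F = 874348.8 + -83243.42 = 791105.4 N

791105.4


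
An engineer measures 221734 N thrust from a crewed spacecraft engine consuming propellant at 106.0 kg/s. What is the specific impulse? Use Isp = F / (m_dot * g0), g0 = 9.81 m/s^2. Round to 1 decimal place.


Step 1: m_dot * g0 = 106.0 * 9.81 = 1039.86
Step 2: Isp = 221734 / 1039.86 = 213.2 s

213.2


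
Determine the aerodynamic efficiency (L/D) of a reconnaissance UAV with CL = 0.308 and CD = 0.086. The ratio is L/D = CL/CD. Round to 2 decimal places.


Step 1: L/D = CL / CD = 0.308 / 0.086
Step 2: L/D = 3.58

3.58


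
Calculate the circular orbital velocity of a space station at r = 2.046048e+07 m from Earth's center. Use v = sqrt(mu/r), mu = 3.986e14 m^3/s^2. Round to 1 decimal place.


Step 1: mu / r = 3.986e14 / 2.046048e+07 = 19481458.8905
Step 2: v = sqrt(19481458.8905) = 4413.8 m/s

4413.8


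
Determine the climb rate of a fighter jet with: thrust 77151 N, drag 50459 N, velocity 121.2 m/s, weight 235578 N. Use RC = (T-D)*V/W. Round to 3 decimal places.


Step 1: Excess thrust = T - D = 77151 - 50459 = 26692 N
Step 2: Excess power = 26692 * 121.2 = 3235070.4 W
Step 3: RC = 3235070.4 / 235578 = 13.732 m/s

13.732


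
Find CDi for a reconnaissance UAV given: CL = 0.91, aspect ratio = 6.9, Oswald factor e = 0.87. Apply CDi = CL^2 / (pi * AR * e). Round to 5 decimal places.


Step 1: CL^2 = 0.91^2 = 0.8281
Step 2: pi * AR * e = 3.14159 * 6.9 * 0.87 = 18.858981
Step 3: CDi = 0.8281 / 18.858981 = 0.04391

0.04391


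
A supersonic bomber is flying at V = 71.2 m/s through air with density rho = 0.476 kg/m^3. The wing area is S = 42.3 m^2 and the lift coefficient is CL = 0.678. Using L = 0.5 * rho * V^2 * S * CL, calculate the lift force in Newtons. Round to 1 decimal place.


Step 1: Calculate dynamic pressure q = 0.5 * 0.476 * 71.2^2 = 0.5 * 0.476 * 5069.44 = 1206.5267 Pa
Step 2: Multiply by wing area and lift coefficient: L = 1206.5267 * 42.3 * 0.678
Step 3: L = 51036.0803 * 0.678 = 34602.5 N

34602.5


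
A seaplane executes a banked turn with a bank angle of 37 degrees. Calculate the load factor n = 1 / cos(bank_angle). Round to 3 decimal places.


Step 1: Convert 37 degrees to radians = 0.645772
Step 2: cos(37 deg) = 0.798636
Step 3: n = 1 / 0.798636 = 1.252

1.252


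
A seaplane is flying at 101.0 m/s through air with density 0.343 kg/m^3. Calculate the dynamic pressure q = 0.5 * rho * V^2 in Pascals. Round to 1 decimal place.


Step 1: V^2 = 101.0^2 = 10201.0
Step 2: q = 0.5 * 0.343 * 10201.0
Step 3: q = 1749.5 Pa

1749.5


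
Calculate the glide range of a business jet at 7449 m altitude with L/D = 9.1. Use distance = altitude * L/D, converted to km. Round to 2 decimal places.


Step 1: Glide distance = altitude * L/D = 7449 * 9.1 = 67785.9 m
Step 2: Convert to km: 67785.9 / 1000 = 67.79 km

67.79


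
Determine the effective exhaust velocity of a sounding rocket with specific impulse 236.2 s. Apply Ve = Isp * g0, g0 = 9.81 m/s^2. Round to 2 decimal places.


Step 1: Ve = Isp * g0 = 236.2 * 9.81
Step 2: Ve = 2317.12 m/s

2317.12


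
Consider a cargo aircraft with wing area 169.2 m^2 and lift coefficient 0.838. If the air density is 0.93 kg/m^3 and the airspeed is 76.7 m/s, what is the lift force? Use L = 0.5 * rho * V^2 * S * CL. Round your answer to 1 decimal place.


Step 1: Calculate dynamic pressure q = 0.5 * 0.93 * 76.7^2 = 0.5 * 0.93 * 5882.89 = 2735.5439 Pa
Step 2: Multiply by wing area and lift coefficient: L = 2735.5439 * 169.2 * 0.838
Step 3: L = 462854.0194 * 0.838 = 387871.7 N

387871.7


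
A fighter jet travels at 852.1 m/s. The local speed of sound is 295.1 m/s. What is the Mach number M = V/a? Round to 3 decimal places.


Step 1: M = V / a = 852.1 / 295.1
Step 2: M = 2.887

2.887


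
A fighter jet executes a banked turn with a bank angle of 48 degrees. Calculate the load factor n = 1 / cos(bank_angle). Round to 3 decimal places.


Step 1: Convert 48 degrees to radians = 0.837758
Step 2: cos(48 deg) = 0.669131
Step 3: n = 1 / 0.669131 = 1.494

1.494


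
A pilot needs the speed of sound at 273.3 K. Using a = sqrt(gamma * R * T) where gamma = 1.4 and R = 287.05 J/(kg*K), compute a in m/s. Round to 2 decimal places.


Step 1: gamma * R * T = 1.4 * 287.05 * 273.3 = 109831.071
Step 2: a = sqrt(109831.071) = 331.41 m/s

331.41


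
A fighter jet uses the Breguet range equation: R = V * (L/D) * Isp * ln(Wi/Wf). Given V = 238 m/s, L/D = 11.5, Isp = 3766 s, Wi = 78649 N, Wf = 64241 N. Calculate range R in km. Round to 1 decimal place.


Step 1: Coefficient = V * (L/D) * Isp = 238 * 11.5 * 3766 = 10307542.0 m
Step 2: Wi/Wf = 78649 / 64241 = 1.22428
Step 3: ln(1.22428) = 0.202353
Step 4: R = 10307542.0 * 0.202353 = 2085764.9 m = 2085.8 km

2085.8


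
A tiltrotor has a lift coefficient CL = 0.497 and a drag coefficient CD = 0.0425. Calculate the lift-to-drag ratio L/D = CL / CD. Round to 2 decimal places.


Step 1: L/D = CL / CD = 0.497 / 0.0425
Step 2: L/D = 11.69

11.69


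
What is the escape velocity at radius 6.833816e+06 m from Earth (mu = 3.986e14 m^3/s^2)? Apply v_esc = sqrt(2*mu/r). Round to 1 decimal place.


Step 1: 2*mu/r = 2 * 3.986e14 / 6.833816e+06 = 116655174.7955
Step 2: v_esc = sqrt(116655174.7955) = 10800.7 m/s

10800.7


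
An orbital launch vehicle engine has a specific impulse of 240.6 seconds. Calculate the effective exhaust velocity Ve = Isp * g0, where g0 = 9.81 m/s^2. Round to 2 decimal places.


Step 1: Ve = Isp * g0 = 240.6 * 9.81
Step 2: Ve = 2360.29 m/s

2360.29


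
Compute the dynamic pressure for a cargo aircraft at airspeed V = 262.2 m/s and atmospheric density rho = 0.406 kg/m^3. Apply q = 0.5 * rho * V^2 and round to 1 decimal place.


Step 1: V^2 = 262.2^2 = 68748.84
Step 2: q = 0.5 * 0.406 * 68748.84
Step 3: q = 13956.0 Pa

13956.0


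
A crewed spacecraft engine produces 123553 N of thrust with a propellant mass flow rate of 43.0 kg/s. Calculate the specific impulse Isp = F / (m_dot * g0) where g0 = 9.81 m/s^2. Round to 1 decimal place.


Step 1: m_dot * g0 = 43.0 * 9.81 = 421.83
Step 2: Isp = 123553 / 421.83 = 292.9 s

292.9


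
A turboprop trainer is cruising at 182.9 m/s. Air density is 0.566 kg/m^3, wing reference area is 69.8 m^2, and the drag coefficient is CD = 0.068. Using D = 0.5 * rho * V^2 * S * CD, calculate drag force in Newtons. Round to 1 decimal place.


Step 1: Dynamic pressure q = 0.5 * 0.566 * 182.9^2 = 9467.032 Pa
Step 2: Drag D = q * S * CD = 9467.032 * 69.8 * 0.068
Step 3: D = 44934.3 N

44934.3


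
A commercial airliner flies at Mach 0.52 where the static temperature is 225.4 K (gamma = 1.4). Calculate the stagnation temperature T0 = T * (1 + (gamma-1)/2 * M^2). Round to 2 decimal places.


Step 1: (gamma-1)/2 = 0.2
Step 2: M^2 = 0.2704
Step 3: 1 + 0.2 * 0.2704 = 1.05408
Step 4: T0 = 225.4 * 1.05408 = 237.59 K

237.59


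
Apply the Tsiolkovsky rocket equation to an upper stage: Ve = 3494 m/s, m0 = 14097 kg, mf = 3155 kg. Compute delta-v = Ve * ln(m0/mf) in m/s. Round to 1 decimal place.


Step 1: Mass ratio m0/mf = 14097 / 3155 = 4.468146
Step 2: ln(4.468146) = 1.496974
Step 3: delta-v = 3494 * 1.496974 = 5230.4 m/s

5230.4


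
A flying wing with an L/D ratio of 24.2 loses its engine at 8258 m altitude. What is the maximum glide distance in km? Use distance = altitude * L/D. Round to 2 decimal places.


Step 1: Glide distance = altitude * L/D = 8258 * 24.2 = 199843.6 m
Step 2: Convert to km: 199843.6 / 1000 = 199.84 km

199.84


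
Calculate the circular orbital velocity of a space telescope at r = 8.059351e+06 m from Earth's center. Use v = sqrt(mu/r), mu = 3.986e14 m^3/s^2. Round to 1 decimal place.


Step 1: mu / r = 3.986e14 / 8.059351e+06 = 49458076.7111
Step 2: v = sqrt(49458076.7111) = 7032.6 m/s

7032.6


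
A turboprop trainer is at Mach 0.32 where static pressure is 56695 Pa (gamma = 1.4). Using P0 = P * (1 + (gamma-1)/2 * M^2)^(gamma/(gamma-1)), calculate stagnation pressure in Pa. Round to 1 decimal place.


Step 1: (gamma-1)/2 * M^2 = 0.2 * 0.1024 = 0.02048
Step 2: 1 + 0.02048 = 1.02048
Step 3: Exponent gamma/(gamma-1) = 3.5
Step 4: P0 = 56695 * 1.02048^3.5 = 60864.0 Pa

60864.0


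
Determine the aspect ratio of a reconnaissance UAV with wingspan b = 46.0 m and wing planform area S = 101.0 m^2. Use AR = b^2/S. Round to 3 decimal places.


Step 1: b^2 = 46.0^2 = 2116.0
Step 2: AR = 2116.0 / 101.0 = 20.950

20.950


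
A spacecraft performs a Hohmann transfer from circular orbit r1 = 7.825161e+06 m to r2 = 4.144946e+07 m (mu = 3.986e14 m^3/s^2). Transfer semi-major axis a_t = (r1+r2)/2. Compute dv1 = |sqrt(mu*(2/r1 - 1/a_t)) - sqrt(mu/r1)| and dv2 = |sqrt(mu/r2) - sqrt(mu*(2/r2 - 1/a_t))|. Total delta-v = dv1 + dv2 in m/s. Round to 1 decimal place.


Step 1: Transfer semi-major axis a_t = (7.825161e+06 + 4.144946e+07) / 2 = 2.463731e+07 m
Step 2: v1 (circular at r1) = sqrt(mu/r1) = 7137.1 m/s
Step 3: v_t1 = sqrt(mu*(2/r1 - 1/a_t)) = 9257.31 m/s
Step 4: dv1 = |9257.31 - 7137.1| = 2120.21 m/s
Step 5: v2 (circular at r2) = 3101.05 m/s, v_t2 = 1747.67 m/s
Step 6: dv2 = |3101.05 - 1747.67| = 1353.38 m/s
Step 7: Total delta-v = 2120.21 + 1353.38 = 3473.6 m/s

3473.6


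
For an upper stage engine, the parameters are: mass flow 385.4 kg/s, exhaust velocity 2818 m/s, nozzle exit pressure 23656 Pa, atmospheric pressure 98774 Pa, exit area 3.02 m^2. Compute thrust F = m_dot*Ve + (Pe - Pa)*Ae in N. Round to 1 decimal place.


Step 1: Momentum thrust = m_dot * Ve = 385.4 * 2818 = 1086057.2 N
Step 2: Pressure thrust = (Pe - Pa) * Ae = (23656 - 98774) * 3.02 = -226856.36 N
Step 3: Total thrust F = 1086057.2 + -226856.36 = 859200.8 N

859200.8


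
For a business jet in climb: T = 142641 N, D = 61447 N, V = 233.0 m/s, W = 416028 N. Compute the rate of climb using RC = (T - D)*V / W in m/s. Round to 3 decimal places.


Step 1: Excess thrust = T - D = 142641 - 61447 = 81194 N
Step 2: Excess power = 81194 * 233.0 = 18918202.0 W
Step 3: RC = 18918202.0 / 416028 = 45.473 m/s

45.473


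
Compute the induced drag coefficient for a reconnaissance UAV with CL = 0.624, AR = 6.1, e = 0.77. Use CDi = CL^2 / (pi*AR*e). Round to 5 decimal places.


Step 1: CL^2 = 0.624^2 = 0.389376
Step 2: pi * AR * e = 3.14159 * 6.1 * 0.77 = 14.756061
Step 3: CDi = 0.389376 / 14.756061 = 0.02639

0.02639


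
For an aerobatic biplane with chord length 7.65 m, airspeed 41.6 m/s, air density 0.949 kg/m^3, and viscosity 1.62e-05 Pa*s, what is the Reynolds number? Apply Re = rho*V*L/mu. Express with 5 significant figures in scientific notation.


Step 1: Numerator = rho * V * L = 0.949 * 41.6 * 7.65 = 302.00976
Step 2: Re = 302.00976 / 1.62e-05
Step 3: Re = 1.8643e+07

1.8643e+07


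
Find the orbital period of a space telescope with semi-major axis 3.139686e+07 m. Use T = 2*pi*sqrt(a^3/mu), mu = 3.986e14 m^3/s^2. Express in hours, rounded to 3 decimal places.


Step 1: a^3 / mu = 3.094986e+22 / 3.986e14 = 7.764641e+07
Step 2: sqrt(7.764641e+07) = 8811.7198 s
Step 3: T = 2*pi * 8811.7198 = 55365.67 s
Step 4: T in hours = 55365.67 / 3600 = 15.379 hours

15.379


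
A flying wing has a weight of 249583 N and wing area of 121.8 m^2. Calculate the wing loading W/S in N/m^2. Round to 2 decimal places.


Step 1: Wing loading = W / S = 249583 / 121.8
Step 2: Wing loading = 2049.12 N/m^2

2049.12


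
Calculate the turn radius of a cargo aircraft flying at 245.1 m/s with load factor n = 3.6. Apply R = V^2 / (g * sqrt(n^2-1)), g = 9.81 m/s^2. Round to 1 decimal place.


Step 1: V^2 = 245.1^2 = 60074.01
Step 2: n^2 - 1 = 3.6^2 - 1 = 11.96
Step 3: sqrt(11.96) = 3.458323
Step 4: R = 60074.01 / (9.81 * 3.458323) = 1770.7 m

1770.7


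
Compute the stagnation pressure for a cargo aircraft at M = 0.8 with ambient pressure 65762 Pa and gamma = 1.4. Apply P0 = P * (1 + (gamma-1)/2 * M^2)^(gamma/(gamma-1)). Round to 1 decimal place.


Step 1: (gamma-1)/2 * M^2 = 0.2 * 0.64 = 0.128
Step 2: 1 + 0.128 = 1.128
Step 3: Exponent gamma/(gamma-1) = 3.5
Step 4: P0 = 65762 * 1.128^3.5 = 100243.6 Pa

100243.6


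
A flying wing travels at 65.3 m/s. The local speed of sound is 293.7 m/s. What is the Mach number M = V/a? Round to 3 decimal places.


Step 1: M = V / a = 65.3 / 293.7
Step 2: M = 0.222

0.222


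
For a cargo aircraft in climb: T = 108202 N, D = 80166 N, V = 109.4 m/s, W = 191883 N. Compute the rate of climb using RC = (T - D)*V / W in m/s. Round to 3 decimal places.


Step 1: Excess thrust = T - D = 108202 - 80166 = 28036 N
Step 2: Excess power = 28036 * 109.4 = 3067138.4 W
Step 3: RC = 3067138.4 / 191883 = 15.984 m/s

15.984
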